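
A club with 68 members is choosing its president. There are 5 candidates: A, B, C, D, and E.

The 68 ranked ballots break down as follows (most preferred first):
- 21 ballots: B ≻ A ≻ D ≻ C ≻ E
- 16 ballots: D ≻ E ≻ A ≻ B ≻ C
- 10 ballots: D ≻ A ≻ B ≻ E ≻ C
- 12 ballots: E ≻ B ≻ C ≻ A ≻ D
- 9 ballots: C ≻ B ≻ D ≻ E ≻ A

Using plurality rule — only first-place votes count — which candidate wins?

First-place votes: A 0, B 21, C 9, D 26, E 12.

D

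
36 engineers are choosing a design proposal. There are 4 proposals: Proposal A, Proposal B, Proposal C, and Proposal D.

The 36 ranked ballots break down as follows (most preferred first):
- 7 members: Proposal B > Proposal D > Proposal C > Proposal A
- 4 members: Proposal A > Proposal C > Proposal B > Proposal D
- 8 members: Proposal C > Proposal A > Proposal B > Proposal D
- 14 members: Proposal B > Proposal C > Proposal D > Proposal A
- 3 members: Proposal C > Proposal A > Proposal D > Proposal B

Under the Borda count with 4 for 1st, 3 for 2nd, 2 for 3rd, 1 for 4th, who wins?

Proposal C

Proposal A: 7×1 + 4×4 + 8×3 + 14×1 + 3×3 = 70
Proposal B: 7×4 + 4×2 + 8×2 + 14×4 + 3×1 = 111
Proposal C: 7×2 + 4×3 + 8×4 + 14×3 + 3×4 = 112
Proposal D: 7×3 + 4×1 + 8×1 + 14×2 + 3×2 = 67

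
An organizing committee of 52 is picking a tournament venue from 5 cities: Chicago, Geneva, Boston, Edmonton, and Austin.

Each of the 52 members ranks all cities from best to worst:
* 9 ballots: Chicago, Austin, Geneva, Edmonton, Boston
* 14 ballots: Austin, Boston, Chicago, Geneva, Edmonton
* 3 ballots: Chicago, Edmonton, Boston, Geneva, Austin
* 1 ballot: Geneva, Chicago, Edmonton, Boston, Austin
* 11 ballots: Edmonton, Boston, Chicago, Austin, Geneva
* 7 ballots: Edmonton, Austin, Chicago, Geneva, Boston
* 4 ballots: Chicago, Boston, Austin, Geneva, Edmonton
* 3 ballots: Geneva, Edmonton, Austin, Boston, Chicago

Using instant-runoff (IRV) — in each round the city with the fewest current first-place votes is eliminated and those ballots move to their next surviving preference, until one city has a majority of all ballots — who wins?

Chicago

Round 1: Chicago 16, Geneva 4, Boston 0, Edmonton 18, Austin 14. Boston eliminated.
Round 2: Chicago 16, Geneva 4, Edmonton 18, Austin 14. Geneva eliminated.
Round 3: Chicago 17, Edmonton 21, Austin 14. Austin eliminated.
Round 4: Chicago 31, Edmonton 21. Chicago has a majority (≥27).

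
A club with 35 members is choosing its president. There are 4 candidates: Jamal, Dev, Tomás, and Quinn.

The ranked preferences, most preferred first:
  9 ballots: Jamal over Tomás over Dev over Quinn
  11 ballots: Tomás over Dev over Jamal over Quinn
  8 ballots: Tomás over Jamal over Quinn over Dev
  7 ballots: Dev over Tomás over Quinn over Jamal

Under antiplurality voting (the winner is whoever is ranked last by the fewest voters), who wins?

Last-place votes: Jamal 7, Dev 8, Tomás 0, Quinn 20.

Tomás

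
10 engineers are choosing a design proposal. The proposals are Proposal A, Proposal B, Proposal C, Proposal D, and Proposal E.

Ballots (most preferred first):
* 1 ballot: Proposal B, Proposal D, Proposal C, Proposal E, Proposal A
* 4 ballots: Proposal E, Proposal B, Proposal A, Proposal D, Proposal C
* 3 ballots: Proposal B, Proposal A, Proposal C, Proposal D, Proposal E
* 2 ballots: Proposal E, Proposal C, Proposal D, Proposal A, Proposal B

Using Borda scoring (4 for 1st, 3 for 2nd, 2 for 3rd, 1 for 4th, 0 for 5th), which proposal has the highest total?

Proposal A: 1×0 + 4×2 + 3×3 + 2×1 = 19
Proposal B: 1×4 + 4×3 + 3×4 + 2×0 = 28
Proposal C: 1×2 + 4×0 + 3×2 + 2×3 = 14
Proposal D: 1×3 + 4×1 + 3×1 + 2×2 = 14
Proposal E: 1×1 + 4×4 + 3×0 + 2×4 = 25

Proposal B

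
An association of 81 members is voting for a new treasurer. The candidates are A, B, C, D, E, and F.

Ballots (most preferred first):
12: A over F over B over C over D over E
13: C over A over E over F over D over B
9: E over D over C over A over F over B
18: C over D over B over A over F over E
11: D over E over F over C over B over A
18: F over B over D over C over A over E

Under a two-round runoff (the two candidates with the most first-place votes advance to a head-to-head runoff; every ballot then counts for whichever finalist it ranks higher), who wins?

Round 1 first-place votes: A 12, B 0, C 31, D 11, E 9, F 18. C and F advance.
Runoff: C is ranked above F on 40 ballots, F above C on 41.

F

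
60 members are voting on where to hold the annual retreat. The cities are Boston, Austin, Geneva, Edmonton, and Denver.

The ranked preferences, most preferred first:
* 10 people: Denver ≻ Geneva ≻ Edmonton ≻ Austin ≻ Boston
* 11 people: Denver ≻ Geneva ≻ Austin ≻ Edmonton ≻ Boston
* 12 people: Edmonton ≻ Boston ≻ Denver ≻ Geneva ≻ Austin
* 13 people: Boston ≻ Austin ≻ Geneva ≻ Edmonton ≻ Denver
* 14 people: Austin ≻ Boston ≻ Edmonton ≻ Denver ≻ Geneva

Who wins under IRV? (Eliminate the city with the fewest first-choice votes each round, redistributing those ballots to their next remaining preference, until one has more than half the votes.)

Boston

Round 1: Boston 13, Austin 14, Geneva 0, Edmonton 12, Denver 21. Geneva eliminated.
Round 2: Boston 13, Austin 14, Edmonton 12, Denver 21. Edmonton eliminated.
Round 3: Boston 25, Austin 14, Denver 21. Austin eliminated.
Round 4: Boston 39, Denver 21. Boston has a majority (≥31).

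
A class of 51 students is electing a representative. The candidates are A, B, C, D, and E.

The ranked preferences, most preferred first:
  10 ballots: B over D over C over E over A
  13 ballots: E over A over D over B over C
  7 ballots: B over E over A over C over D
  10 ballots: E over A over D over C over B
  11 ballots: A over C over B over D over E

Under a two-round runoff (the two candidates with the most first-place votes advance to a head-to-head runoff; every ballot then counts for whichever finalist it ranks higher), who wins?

Round 1 first-place votes: A 11, B 17, C 0, D 0, E 23. E and B advance.
Runoff: E is ranked above B on 23 ballots, B above E on 28.

B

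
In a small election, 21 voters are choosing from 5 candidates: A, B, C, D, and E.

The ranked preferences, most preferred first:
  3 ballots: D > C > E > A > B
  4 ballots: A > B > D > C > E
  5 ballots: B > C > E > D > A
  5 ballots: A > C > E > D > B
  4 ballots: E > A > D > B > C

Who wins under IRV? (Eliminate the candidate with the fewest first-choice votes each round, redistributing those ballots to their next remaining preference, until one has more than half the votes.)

E

Round 1: A 9, B 5, C 0, D 3, E 4. C eliminated.
Round 2: A 9, B 5, D 3, E 4. D eliminated.
Round 3: A 9, B 5, E 7. B eliminated.
Round 4: A 9, E 12. E has a majority (≥11).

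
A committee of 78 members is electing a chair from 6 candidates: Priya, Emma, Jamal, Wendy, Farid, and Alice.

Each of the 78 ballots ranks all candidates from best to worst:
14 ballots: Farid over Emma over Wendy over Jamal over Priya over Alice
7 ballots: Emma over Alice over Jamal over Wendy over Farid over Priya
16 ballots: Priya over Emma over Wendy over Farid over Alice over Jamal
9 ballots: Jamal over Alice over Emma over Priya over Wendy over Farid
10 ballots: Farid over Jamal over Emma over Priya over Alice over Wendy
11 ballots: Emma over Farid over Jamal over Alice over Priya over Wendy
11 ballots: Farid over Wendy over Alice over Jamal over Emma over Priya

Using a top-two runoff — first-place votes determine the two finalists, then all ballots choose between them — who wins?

Round 1 first-place votes: Priya 16, Emma 18, Jamal 9, Wendy 0, Farid 35, Alice 0. Farid and Emma advance.
Runoff: Farid is ranked above Emma on 35 ballots, Emma above Farid on 43.

Emma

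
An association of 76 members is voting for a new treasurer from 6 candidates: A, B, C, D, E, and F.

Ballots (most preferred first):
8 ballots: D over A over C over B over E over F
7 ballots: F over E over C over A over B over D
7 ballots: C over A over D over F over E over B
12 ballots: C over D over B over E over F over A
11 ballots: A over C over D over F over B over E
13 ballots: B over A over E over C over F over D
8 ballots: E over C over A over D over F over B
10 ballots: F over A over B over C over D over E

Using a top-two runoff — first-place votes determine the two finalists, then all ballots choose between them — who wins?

C

Round 1 first-place votes: A 11, B 13, C 19, D 8, E 8, F 17. C and F advance.
Runoff: C is ranked above F on 59 ballots, F above C on 17.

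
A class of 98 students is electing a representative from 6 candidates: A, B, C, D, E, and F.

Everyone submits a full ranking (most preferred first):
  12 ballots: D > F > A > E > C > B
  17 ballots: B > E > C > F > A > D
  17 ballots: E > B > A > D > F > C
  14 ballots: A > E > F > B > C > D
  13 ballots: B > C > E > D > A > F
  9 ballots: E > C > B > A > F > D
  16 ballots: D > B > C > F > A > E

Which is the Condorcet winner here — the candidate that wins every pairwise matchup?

E

E vs A: 56–42
E vs B: 52–46
E vs C: 69–29
E vs D: 70–28
E vs F: 70–28
E beats every other candidate.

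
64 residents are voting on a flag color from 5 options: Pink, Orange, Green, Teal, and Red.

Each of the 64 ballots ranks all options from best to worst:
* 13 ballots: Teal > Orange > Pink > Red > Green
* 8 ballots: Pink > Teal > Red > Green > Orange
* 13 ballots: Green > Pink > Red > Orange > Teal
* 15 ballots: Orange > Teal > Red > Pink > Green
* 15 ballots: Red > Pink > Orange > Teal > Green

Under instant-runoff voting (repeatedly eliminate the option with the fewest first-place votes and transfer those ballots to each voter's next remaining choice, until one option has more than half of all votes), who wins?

Teal

Round 1: Pink 8, Orange 15, Green 13, Teal 13, Red 15. Pink eliminated.
Round 2: Orange 15, Green 13, Teal 21, Red 15. Green eliminated.
Round 3: Orange 15, Teal 21, Red 28. Orange eliminated.
Round 4: Teal 36, Red 28. Teal has a majority (≥33).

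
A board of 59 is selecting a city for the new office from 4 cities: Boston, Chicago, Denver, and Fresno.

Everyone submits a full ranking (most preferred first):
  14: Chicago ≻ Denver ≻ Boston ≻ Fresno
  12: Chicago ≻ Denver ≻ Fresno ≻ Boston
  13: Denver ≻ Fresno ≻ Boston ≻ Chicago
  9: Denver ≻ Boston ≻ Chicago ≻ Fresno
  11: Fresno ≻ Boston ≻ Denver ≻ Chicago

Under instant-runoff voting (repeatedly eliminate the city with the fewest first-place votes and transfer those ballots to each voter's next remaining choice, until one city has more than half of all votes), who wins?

Round 1: Boston 0, Chicago 26, Denver 22, Fresno 11. Boston eliminated.
Round 2: Chicago 26, Denver 22, Fresno 11. Fresno eliminated.
Round 3: Chicago 26, Denver 33. Denver has a majority (≥30).

Denver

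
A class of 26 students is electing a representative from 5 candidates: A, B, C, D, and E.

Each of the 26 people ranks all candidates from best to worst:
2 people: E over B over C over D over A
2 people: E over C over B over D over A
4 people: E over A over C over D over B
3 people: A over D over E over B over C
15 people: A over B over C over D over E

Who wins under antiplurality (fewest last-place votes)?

D

Last-place votes: A 4, B 4, C 3, D 0, E 15.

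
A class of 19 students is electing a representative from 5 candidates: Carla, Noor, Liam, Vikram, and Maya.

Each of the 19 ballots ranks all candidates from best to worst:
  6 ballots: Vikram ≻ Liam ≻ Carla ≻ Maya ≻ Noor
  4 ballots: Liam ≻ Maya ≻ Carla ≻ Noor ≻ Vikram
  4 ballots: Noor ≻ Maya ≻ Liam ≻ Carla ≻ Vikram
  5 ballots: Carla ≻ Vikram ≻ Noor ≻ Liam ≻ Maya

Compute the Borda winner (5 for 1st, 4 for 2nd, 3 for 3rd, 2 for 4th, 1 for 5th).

Liam

Carla: 6×3 + 4×3 + 4×2 + 5×5 = 63
Noor: 6×1 + 4×2 + 4×5 + 5×3 = 49
Liam: 6×4 + 4×5 + 4×3 + 5×2 = 66
Vikram: 6×5 + 4×1 + 4×1 + 5×4 = 58
Maya: 6×2 + 4×4 + 4×4 + 5×1 = 49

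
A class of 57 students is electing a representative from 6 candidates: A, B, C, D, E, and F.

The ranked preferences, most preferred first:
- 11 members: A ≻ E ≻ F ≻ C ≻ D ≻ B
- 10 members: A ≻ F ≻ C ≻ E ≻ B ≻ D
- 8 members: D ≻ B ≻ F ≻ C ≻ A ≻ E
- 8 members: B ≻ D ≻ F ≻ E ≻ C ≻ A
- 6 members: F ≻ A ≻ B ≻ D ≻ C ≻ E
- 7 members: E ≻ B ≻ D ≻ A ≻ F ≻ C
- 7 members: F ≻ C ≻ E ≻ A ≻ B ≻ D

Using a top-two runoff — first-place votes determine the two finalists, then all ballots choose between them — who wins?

Round 1 first-place votes: A 21, B 8, C 0, D 8, E 7, F 13. A and F advance.
Runoff: A is ranked above F on 28 ballots, F above A on 29.

F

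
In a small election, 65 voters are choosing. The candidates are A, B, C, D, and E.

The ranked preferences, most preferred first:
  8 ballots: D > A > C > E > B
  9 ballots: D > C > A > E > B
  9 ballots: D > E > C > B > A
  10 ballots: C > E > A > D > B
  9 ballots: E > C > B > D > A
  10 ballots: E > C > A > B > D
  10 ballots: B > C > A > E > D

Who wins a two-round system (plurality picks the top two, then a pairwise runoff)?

E

Round 1 first-place votes: A 0, B 10, C 10, D 26, E 19. D and E advance.
Runoff: D is ranked above E on 26 ballots, E above D on 39.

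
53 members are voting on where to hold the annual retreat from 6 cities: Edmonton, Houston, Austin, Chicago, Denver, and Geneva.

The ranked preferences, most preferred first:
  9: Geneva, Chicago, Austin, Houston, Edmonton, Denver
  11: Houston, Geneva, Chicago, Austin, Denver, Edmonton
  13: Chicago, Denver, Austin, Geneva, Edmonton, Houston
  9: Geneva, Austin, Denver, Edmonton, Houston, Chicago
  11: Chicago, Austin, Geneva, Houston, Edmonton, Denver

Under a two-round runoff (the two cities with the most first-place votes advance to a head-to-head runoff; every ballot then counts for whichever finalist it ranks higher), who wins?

Geneva

Round 1 first-place votes: Edmonton 0, Houston 11, Austin 0, Chicago 24, Denver 0, Geneva 18. Chicago and Geneva advance.
Runoff: Chicago is ranked above Geneva on 24 ballots, Geneva above Chicago on 29.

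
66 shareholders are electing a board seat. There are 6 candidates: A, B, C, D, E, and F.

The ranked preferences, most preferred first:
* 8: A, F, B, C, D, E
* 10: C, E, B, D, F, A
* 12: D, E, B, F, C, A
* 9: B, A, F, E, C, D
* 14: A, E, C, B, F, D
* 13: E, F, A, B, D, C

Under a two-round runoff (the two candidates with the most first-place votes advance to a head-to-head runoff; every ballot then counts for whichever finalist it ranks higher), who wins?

E

Round 1 first-place votes: A 22, B 9, C 10, D 12, E 13, F 0. A and E advance.
Runoff: A is ranked above E on 31 ballots, E above A on 35.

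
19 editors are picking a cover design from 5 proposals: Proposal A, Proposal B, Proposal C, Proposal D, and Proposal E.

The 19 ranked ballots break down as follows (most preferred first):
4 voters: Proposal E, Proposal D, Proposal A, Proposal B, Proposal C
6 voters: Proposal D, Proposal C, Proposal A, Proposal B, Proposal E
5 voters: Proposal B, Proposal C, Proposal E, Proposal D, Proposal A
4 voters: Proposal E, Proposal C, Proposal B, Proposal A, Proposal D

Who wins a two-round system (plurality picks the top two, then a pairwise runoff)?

Round 1 first-place votes: Proposal A 0, Proposal B 5, Proposal C 0, Proposal D 6, Proposal E 8. Proposal E and Proposal D advance.
Runoff: Proposal E is ranked above Proposal D on 13 ballots, Proposal D above Proposal E on 6.

Proposal E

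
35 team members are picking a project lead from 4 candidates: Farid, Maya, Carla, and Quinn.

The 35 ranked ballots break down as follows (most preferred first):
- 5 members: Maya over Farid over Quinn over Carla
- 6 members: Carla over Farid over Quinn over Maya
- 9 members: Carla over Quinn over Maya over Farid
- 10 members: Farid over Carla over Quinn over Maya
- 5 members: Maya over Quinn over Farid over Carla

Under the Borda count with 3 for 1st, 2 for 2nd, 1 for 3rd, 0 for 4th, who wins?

Carla

Farid: 5×2 + 6×2 + 9×0 + 10×3 + 5×1 = 57
Maya: 5×3 + 6×0 + 9×1 + 10×0 + 5×3 = 39
Carla: 5×0 + 6×3 + 9×3 + 10×2 + 5×0 = 65
Quinn: 5×1 + 6×1 + 9×2 + 10×1 + 5×2 = 49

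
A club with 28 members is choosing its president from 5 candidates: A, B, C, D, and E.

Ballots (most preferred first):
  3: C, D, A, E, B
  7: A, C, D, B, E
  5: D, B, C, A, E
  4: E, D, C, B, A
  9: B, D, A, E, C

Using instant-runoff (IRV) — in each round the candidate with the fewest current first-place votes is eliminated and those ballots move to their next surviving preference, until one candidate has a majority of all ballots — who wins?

D

Round 1: A 7, B 9, C 3, D 5, E 4. C eliminated.
Round 2: A 7, B 9, D 8, E 4. E eliminated.
Round 3: A 7, B 9, D 12. A eliminated.
Round 4: B 9, D 19. D has a majority (≥15).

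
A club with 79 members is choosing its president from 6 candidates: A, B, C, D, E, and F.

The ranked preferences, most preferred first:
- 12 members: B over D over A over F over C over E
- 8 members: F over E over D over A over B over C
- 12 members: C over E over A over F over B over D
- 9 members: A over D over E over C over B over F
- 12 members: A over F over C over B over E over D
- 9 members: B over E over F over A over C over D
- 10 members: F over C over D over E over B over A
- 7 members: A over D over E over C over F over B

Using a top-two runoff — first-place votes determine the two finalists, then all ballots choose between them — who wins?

Round 1 first-place votes: A 28, B 21, C 12, D 0, E 0, F 18. A and B advance.
Runoff: A is ranked above B on 48 ballots, B above A on 31.

A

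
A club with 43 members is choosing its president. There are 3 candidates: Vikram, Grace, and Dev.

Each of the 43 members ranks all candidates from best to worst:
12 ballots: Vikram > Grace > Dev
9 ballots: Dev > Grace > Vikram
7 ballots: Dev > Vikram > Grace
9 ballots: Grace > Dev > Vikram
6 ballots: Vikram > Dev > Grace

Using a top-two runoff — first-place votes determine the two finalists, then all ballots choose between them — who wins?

Dev

Round 1 first-place votes: Vikram 18, Grace 9, Dev 16. Vikram and Dev advance.
Runoff: Vikram is ranked above Dev on 18 ballots, Dev above Vikram on 25.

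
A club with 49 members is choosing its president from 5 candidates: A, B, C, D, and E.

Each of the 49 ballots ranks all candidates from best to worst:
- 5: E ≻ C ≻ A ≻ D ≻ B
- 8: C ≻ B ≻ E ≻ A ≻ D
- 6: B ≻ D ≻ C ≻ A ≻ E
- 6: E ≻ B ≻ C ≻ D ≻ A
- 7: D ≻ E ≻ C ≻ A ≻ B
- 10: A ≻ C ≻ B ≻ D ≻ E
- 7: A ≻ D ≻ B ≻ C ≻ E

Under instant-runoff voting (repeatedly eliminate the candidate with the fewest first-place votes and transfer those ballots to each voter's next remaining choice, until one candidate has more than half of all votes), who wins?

E

Round 1: A 17, B 6, C 8, D 7, E 11. B eliminated.
Round 2: A 17, C 8, D 13, E 11. C eliminated.
Round 3: A 17, D 13, E 19. D eliminated.
Round 4: A 23, E 26. E has a majority (≥25).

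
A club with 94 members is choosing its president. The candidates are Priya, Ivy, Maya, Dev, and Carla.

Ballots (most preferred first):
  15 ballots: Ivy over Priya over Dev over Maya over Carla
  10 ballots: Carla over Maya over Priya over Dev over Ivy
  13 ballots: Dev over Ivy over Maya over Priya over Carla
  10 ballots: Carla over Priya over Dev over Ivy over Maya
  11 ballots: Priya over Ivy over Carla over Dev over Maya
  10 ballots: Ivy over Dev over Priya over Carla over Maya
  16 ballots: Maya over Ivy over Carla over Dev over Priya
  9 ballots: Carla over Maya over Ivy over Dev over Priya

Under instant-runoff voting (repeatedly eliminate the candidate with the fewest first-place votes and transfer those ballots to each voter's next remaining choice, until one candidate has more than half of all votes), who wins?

Round 1: Priya 11, Ivy 25, Maya 16, Dev 13, Carla 29. Priya eliminated.
Round 2: Ivy 36, Maya 16, Dev 13, Carla 29. Dev eliminated.
Round 3: Ivy 49, Maya 16, Carla 29. Ivy has a majority (≥48).

Ivy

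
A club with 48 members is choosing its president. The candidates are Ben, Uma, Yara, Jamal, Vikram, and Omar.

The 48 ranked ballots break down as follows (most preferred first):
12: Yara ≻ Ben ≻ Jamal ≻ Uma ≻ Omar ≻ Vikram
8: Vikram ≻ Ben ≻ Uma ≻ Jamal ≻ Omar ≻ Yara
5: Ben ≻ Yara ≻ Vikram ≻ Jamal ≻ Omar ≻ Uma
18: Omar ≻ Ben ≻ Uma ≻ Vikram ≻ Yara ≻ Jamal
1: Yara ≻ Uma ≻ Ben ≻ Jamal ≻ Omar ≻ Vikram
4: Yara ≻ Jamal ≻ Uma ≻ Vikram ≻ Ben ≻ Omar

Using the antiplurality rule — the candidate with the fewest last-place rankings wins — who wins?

Ben

Last-place votes: Ben 0, Uma 5, Yara 8, Jamal 18, Vikram 13, Omar 4.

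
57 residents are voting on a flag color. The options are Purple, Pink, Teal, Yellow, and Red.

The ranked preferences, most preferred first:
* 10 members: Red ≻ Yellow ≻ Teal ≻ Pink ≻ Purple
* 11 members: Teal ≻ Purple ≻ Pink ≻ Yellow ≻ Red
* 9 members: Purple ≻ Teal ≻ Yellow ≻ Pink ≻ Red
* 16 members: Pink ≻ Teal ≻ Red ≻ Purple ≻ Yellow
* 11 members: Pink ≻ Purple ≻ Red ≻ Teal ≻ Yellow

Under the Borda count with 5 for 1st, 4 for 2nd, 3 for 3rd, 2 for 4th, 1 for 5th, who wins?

Teal

Purple: 10×1 + 11×4 + 9×5 + 16×2 + 11×4 = 175
Pink: 10×2 + 11×3 + 9×2 + 16×5 + 11×5 = 206
Teal: 10×3 + 11×5 + 9×4 + 16×4 + 11×2 = 207
Yellow: 10×4 + 11×2 + 9×3 + 16×1 + 11×1 = 116
Red: 10×5 + 11×1 + 9×1 + 16×3 + 11×3 = 151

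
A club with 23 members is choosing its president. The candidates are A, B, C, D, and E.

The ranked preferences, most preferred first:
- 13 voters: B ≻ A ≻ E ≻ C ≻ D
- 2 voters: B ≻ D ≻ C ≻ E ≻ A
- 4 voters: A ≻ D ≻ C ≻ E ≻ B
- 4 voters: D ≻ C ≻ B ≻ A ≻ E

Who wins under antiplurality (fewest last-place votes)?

C

Last-place votes: A 2, B 4, C 0, D 13, E 4.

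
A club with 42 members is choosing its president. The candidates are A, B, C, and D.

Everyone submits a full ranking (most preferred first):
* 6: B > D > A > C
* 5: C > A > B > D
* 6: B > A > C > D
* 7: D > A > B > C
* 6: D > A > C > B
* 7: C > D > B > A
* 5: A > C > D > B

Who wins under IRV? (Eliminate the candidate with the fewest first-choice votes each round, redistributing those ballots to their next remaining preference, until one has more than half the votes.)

Round 1: A 5, B 12, C 12, D 13. A eliminated.
Round 2: B 12, C 17, D 13. B eliminated.
Round 3: C 23, D 19. C has a majority (≥22).

C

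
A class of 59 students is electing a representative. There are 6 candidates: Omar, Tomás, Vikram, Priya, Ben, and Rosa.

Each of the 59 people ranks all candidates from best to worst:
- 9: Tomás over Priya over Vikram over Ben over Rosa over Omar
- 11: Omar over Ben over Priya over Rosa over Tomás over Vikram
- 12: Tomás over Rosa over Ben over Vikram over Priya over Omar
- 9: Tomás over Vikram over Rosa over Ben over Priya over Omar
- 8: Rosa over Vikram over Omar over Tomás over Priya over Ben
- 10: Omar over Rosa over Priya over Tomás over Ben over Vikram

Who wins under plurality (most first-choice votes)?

Tomás

First-place votes: Omar 21, Tomás 30, Vikram 0, Priya 0, Ben 0, Rosa 8.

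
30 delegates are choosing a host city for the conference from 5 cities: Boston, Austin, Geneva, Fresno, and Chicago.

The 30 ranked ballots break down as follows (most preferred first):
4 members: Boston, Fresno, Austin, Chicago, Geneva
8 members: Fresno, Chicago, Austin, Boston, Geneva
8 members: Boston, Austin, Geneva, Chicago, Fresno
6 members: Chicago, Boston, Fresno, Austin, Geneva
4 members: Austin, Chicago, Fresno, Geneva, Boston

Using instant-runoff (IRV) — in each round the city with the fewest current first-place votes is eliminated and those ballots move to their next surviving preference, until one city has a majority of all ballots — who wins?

Round 1: Boston 12, Austin 4, Geneva 0, Fresno 8, Chicago 6. Geneva eliminated.
Round 2: Boston 12, Austin 4, Fresno 8, Chicago 6. Austin eliminated.
Round 3: Boston 12, Fresno 8, Chicago 10. Fresno eliminated.
Round 4: Boston 12, Chicago 18. Chicago has a majority (≥16).

Chicago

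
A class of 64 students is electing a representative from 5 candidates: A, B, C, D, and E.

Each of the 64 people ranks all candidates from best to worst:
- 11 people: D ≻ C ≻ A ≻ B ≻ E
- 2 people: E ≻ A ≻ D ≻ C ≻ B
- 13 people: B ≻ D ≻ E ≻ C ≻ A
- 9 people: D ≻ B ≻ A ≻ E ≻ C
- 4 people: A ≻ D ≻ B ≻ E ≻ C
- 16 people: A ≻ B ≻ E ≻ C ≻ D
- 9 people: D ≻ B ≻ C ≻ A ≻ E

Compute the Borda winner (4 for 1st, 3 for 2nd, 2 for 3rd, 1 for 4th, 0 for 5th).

B

A: 11×2 + 2×3 + 13×0 + 9×2 + 4×4 + 16×4 + 9×1 = 135
B: 11×1 + 2×0 + 13×4 + 9×3 + 4×2 + 16×3 + 9×3 = 173
C: 11×3 + 2×1 + 13×1 + 9×0 + 4×0 + 16×1 + 9×2 = 82
D: 11×4 + 2×2 + 13×3 + 9×4 + 4×3 + 16×0 + 9×4 = 171
E: 11×0 + 2×4 + 13×2 + 9×1 + 4×1 + 16×2 + 9×0 = 79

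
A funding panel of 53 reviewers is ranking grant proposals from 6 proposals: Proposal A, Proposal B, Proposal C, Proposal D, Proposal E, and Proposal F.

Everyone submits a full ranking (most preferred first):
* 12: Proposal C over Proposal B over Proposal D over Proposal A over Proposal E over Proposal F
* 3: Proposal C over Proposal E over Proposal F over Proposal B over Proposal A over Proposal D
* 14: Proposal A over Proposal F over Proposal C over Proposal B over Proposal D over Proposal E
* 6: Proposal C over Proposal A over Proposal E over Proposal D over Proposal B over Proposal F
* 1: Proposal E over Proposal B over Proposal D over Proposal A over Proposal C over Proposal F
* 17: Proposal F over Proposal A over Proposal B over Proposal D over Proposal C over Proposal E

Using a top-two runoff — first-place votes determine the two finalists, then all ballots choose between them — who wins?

Proposal F

Round 1 first-place votes: Proposal A 14, Proposal B 0, Proposal C 21, Proposal D 0, Proposal E 1, Proposal F 17. Proposal C and Proposal F advance.
Runoff: Proposal C is ranked above Proposal F on 22 ballots, Proposal F above Proposal C on 31.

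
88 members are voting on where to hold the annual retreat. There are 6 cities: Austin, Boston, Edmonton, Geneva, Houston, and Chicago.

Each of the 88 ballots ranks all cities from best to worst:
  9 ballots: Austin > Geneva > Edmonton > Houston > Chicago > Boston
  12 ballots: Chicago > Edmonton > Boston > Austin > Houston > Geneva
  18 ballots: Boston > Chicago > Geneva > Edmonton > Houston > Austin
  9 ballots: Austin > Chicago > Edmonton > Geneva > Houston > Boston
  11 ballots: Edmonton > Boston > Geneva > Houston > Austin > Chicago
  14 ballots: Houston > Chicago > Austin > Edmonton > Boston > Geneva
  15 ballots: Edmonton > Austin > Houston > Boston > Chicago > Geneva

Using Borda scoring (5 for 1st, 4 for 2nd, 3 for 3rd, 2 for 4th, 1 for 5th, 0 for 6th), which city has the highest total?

Austin: 9×5 + 12×2 + 18×0 + 9×5 + 11×1 + 14×3 + 15×4 = 227
Boston: 9×0 + 12×3 + 18×5 + 9×0 + 11×4 + 14×1 + 15×2 = 214
Edmonton: 9×3 + 12×4 + 18×2 + 9×3 + 11×5 + 14×2 + 15×5 = 296
Geneva: 9×4 + 12×0 + 18×3 + 9×2 + 11×3 + 14×0 + 15×0 = 141
Houston: 9×2 + 12×1 + 18×1 + 9×1 + 11×2 + 14×5 + 15×3 = 194
Chicago: 9×1 + 12×5 + 18×4 + 9×4 + 11×0 + 14×4 + 15×1 = 248

Edmonton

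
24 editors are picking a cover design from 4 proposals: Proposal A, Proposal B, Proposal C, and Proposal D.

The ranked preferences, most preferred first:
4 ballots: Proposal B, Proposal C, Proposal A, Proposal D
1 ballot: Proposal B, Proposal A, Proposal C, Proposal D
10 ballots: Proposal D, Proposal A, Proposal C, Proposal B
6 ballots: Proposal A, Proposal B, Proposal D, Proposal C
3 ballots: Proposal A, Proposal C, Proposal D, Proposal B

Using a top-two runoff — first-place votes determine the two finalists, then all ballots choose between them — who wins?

Round 1 first-place votes: Proposal A 9, Proposal B 5, Proposal C 0, Proposal D 10. Proposal D and Proposal A advance.
Runoff: Proposal D is ranked above Proposal A on 10 ballots, Proposal A above Proposal D on 14.

Proposal A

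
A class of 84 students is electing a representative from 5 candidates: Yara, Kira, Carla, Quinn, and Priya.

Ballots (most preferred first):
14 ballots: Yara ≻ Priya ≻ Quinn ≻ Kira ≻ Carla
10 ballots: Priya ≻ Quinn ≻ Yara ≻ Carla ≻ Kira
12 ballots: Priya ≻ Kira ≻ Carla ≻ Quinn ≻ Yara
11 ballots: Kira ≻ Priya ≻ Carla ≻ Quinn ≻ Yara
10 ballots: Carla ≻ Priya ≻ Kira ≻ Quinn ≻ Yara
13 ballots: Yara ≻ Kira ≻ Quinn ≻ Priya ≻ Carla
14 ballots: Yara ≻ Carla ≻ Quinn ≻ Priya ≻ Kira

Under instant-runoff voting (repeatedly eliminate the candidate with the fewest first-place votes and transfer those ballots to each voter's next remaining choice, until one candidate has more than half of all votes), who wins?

Priya

Round 1: Yara 41, Kira 11, Carla 10, Quinn 0, Priya 22. Quinn eliminated.
Round 2: Yara 41, Kira 11, Carla 10, Priya 22. Carla eliminated.
Round 3: Yara 41, Kira 11, Priya 32. Kira eliminated.
Round 4: Yara 41, Priya 43. Priya has a majority (≥43).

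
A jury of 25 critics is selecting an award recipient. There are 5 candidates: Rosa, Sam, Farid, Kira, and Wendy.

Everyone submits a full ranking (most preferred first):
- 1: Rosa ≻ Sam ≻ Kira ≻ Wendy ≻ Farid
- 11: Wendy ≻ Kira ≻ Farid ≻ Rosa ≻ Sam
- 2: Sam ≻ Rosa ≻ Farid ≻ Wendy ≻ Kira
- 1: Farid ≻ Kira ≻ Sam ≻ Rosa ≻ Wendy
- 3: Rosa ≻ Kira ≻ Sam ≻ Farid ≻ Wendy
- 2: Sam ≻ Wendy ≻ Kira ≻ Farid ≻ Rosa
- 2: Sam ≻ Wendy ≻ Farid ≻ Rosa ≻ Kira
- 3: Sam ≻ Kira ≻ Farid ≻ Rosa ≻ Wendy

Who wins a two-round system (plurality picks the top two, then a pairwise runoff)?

Sam

Round 1 first-place votes: Rosa 4, Sam 9, Farid 1, Kira 0, Wendy 11. Wendy and Sam advance.
Runoff: Wendy is ranked above Sam on 11 ballots, Sam above Wendy on 14.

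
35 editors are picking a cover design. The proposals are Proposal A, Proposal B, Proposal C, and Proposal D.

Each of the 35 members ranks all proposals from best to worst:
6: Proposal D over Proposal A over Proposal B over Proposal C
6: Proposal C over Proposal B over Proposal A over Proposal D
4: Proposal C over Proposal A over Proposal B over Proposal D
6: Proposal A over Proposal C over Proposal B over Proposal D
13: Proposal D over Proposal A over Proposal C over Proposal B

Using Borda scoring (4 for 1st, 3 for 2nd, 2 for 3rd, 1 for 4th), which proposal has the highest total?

Proposal A

Proposal A: 6×3 + 6×2 + 4×3 + 6×4 + 13×3 = 105
Proposal B: 6×2 + 6×3 + 4×2 + 6×2 + 13×1 = 63
Proposal C: 6×1 + 6×4 + 4×4 + 6×3 + 13×2 = 90
Proposal D: 6×4 + 6×1 + 4×1 + 6×1 + 13×4 = 92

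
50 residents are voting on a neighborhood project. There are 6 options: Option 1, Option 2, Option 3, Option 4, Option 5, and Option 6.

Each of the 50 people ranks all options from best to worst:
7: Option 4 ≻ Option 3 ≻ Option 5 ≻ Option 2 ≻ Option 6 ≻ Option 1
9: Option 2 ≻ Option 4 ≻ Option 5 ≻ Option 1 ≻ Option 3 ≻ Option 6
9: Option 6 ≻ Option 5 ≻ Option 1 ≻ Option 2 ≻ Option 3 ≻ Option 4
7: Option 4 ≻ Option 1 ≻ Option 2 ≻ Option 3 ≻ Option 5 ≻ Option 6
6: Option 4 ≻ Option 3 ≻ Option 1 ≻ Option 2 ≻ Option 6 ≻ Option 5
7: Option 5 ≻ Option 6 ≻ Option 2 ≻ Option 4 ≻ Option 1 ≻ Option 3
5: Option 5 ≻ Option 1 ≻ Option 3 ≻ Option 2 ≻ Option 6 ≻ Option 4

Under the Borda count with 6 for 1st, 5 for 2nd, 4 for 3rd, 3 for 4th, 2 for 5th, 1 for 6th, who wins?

Option 1: 7×1 + 9×3 + 9×4 + 7×5 + 6×4 + 7×2 + 5×5 = 168
Option 2: 7×3 + 9×6 + 9×3 + 7×4 + 6×3 + 7×4 + 5×3 = 191
Option 3: 7×5 + 9×2 + 9×2 + 7×3 + 6×5 + 7×1 + 5×4 = 149
Option 4: 7×6 + 9×5 + 9×1 + 7×6 + 6×6 + 7×3 + 5×1 = 200
Option 5: 7×4 + 9×4 + 9×5 + 7×2 + 6×1 + 7×6 + 5×6 = 201
Option 6: 7×2 + 9×1 + 9×6 + 7×1 + 6×2 + 7×5 + 5×2 = 141

Option 5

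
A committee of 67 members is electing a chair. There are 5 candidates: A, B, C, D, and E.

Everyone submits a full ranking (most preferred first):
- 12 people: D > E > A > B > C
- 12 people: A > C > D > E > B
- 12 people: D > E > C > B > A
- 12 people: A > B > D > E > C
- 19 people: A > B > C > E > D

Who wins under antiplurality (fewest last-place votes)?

E

Last-place votes: A 12, B 12, C 24, D 19, E 0.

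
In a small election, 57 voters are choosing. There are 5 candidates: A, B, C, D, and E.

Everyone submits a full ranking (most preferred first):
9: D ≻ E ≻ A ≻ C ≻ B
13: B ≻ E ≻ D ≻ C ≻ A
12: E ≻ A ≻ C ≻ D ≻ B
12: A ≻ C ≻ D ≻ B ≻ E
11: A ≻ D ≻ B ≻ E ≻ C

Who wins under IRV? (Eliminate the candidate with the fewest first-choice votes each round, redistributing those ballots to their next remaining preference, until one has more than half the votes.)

E

Round 1: A 23, B 13, C 0, D 9, E 12. C eliminated.
Round 2: A 23, B 13, D 9, E 12. D eliminated.
Round 3: A 23, B 13, E 21. B eliminated.
Round 4: A 23, E 34. E has a majority (≥29).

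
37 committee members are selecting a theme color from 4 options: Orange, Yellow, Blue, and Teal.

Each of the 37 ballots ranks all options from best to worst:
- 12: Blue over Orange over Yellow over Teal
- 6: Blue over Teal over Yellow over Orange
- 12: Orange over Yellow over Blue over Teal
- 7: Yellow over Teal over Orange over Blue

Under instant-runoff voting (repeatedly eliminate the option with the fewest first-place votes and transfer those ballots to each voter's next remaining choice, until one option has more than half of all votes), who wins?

Orange

Round 1: Orange 12, Yellow 7, Blue 18, Teal 0. Teal eliminated.
Round 2: Orange 12, Yellow 7, Blue 18. Yellow eliminated.
Round 3: Orange 19, Blue 18. Orange has a majority (≥19).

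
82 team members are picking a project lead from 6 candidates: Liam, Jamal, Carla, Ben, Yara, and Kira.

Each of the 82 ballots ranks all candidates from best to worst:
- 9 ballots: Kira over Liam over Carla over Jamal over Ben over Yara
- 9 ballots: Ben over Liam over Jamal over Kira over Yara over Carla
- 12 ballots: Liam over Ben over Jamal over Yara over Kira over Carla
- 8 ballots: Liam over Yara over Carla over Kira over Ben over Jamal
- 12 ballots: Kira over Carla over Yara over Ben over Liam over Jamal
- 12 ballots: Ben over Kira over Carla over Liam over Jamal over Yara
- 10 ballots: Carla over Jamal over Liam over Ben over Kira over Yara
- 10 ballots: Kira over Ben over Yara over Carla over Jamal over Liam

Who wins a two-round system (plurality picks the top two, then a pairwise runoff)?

Round 1 first-place votes: Liam 20, Jamal 0, Carla 10, Ben 21, Yara 0, Kira 31. Kira and Ben advance.
Runoff: Kira is ranked above Ben on 39 ballots, Ben above Kira on 43.

Ben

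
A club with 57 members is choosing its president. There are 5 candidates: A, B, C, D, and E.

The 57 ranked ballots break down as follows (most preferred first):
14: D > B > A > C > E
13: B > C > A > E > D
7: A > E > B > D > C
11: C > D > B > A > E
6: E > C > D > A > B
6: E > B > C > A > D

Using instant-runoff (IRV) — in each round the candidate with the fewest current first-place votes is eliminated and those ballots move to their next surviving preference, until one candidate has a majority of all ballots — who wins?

E

Round 1: A 7, B 13, C 11, D 14, E 12. A eliminated.
Round 2: B 13, C 11, D 14, E 19. C eliminated.
Round 3: B 13, D 25, E 19. B eliminated.
Round 4: D 25, E 32. E has a majority (≥29).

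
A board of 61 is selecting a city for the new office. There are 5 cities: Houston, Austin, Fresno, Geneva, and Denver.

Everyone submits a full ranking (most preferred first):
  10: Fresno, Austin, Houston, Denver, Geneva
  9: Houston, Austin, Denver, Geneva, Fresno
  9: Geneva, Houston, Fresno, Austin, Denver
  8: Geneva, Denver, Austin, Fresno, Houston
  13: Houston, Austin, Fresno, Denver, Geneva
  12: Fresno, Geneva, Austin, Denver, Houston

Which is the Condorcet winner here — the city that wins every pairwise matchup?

Houston vs Austin: 31–30
Houston vs Fresno: 31–30
Houston vs Geneva: 32–29
Houston vs Denver: 41–20
Houston beats every other city.

Houston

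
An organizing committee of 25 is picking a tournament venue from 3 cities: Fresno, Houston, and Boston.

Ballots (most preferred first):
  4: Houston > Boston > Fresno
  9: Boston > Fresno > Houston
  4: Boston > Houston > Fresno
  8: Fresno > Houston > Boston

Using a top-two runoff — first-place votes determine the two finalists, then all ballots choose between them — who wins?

Boston

Round 1 first-place votes: Fresno 8, Houston 4, Boston 13. Boston and Fresno advance.
Runoff: Boston is ranked above Fresno on 17 ballots, Fresno above Boston on 8.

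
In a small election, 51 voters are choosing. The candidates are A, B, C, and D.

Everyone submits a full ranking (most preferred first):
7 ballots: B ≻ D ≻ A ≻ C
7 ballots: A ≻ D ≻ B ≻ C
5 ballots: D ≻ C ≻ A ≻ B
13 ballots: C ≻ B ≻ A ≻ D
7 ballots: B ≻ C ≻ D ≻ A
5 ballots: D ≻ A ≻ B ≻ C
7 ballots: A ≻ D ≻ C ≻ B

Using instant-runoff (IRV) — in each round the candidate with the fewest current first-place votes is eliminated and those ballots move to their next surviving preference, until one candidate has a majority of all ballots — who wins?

Round 1: A 14, B 14, C 13, D 10. D eliminated.
Round 2: A 19, B 14, C 18. B eliminated.
Round 3: A 26, C 25. A has a majority (≥26).

A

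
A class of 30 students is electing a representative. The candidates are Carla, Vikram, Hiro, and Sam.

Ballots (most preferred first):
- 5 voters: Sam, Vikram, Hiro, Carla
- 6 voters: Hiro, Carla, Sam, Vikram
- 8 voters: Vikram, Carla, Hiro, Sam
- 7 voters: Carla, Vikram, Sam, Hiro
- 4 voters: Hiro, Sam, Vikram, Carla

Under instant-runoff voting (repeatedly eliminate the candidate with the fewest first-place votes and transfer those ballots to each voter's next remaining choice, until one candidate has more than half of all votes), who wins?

Round 1: Carla 7, Vikram 8, Hiro 10, Sam 5. Sam eliminated.
Round 2: Carla 7, Vikram 13, Hiro 10. Carla eliminated.
Round 3: Vikram 20, Hiro 10. Vikram has a majority (≥16).

Vikram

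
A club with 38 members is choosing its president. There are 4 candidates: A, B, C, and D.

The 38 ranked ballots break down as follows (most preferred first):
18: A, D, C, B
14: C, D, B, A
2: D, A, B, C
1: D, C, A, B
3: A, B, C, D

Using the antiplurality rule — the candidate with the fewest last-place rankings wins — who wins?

Last-place votes: A 14, B 19, C 2, D 3.

C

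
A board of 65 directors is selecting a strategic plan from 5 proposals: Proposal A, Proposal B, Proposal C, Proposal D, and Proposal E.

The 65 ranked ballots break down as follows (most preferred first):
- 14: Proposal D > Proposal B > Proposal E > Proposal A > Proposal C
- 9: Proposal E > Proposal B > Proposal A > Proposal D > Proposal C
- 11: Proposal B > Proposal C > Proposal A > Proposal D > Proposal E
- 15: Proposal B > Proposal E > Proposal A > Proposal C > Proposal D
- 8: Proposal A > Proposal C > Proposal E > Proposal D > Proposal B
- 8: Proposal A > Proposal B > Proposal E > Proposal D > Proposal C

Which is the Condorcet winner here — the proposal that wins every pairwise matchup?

Proposal B

Proposal B vs Proposal A: 49–16
Proposal B vs Proposal C: 57–8
Proposal B vs Proposal D: 43–22
Proposal B vs Proposal E: 48–17
Proposal B beats every other proposal.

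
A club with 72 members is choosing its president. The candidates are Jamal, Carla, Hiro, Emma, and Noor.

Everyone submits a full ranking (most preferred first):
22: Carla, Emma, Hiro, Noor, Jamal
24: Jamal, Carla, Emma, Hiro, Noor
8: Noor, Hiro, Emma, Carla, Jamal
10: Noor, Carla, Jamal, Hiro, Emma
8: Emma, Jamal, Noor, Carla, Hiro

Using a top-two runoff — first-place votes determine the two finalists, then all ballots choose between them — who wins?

Carla

Round 1 first-place votes: Jamal 24, Carla 22, Hiro 0, Emma 8, Noor 18. Jamal and Carla advance.
Runoff: Jamal is ranked above Carla on 32 ballots, Carla above Jamal on 40.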